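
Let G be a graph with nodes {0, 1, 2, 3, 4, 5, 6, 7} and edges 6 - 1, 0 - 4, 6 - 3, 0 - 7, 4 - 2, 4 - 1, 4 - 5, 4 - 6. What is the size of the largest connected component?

Starting from 0 we can reach 0, 1, 2, 3, 4, 5, 6, 7. That is one component of size 8.
The largest has 8 vertices.

8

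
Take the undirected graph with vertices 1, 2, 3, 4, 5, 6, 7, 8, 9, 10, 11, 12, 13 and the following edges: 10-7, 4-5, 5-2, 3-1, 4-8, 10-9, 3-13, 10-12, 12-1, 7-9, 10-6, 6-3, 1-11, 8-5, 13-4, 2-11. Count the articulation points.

Removing 10 increases the component count from 1 to 2, so 10 is a cut vertex.
By contrast removing 8 leaves 1 component; it is not a cut vertex. No other vertex is a cut vertex either.

1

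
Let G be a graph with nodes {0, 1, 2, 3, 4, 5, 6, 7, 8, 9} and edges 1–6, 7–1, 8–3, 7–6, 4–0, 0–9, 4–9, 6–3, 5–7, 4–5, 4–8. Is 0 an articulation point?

No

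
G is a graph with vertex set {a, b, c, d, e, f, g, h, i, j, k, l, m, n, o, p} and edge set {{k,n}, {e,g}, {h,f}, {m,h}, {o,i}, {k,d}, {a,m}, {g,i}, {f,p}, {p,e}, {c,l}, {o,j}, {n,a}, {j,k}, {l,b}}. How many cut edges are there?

The edges on the cycle o-j-k-n-a-m-h-f-p-e-g-i-o are not bridges since each lies on that cycle.
But removing c - l disconnects c from l; removing l - b disconnects l from b; removing k - d disconnects k from d — these are bridges.
That makes 3 bridges.

3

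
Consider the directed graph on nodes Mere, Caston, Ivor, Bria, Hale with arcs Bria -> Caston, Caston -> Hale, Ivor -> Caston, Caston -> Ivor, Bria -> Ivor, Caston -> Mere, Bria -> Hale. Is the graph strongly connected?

No

There is no directed path from Hale to Caston, so the graph is not strongly connected.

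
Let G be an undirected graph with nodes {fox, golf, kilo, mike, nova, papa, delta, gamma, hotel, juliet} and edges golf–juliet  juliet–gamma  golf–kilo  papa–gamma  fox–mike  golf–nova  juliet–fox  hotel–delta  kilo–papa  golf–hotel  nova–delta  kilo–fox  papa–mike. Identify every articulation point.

Removing golf increases the component count from 1 to 2, so golf is a cut vertex.
By contrast removing nova leaves 1 component; it is not a cut vertex. No other vertex is a cut vertex either.

golf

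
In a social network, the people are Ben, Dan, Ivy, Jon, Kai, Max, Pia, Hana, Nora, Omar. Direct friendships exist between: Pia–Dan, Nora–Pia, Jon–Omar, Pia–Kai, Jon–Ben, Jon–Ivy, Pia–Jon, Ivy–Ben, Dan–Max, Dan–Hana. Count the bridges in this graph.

The edges on the cycle Jon-Ivy-Ben-Jon are not bridges since each lies on that cycle.
But removing Hana–Dan disconnects Hana from Dan; removing Dan–Max disconnects Dan from Max; removing Pia–Jon disconnects Pia from Jon; removing Omar–Jon disconnects Omar from Jon — these are bridges.
In total 7 edges are bridges.

7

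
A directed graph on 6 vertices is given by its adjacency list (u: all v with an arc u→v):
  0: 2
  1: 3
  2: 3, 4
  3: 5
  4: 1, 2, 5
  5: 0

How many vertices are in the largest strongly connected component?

6

{0, 1, 2, 3, 4, 5} are all mutually reachable — one SCC of size 6.
The largest has 6 vertices.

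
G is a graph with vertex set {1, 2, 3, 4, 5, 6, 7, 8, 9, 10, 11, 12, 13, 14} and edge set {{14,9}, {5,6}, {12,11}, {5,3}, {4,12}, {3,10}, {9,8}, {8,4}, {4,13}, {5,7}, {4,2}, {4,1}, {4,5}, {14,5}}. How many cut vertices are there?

4

Removing 3 increases the component count from 1 to 2, so 3 is a cut vertex.
Removing 4 increases the component count from 1 to 5, so 4 is a cut vertex.
Removing 5 increases the component count from 1 to 4, so 5 is a cut vertex.
Likewise 12 is a cut vertex.
By contrast removing 11 leaves 1 component; it is not a cut vertex. No other vertex is a cut vertex either.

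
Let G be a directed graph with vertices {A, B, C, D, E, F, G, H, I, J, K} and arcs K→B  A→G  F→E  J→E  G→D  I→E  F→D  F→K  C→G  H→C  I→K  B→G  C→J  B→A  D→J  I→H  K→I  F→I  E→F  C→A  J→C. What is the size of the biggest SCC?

11

{A, B, C, D, E, F, G, H, I, J, K} are all mutually reachable — one SCC of size 11.
The largest has 11 vertices.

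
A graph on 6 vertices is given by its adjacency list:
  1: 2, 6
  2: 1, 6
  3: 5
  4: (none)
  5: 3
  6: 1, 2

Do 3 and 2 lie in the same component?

The component containing 3 is {3, 5}, and 2 is not in it.

No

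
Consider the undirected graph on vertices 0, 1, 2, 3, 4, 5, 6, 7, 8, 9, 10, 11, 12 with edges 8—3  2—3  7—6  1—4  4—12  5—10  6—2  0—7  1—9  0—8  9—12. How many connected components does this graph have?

4

11 is isolated — a component by itself.
Starting from 5 we can reach 5, 10. That is one component of size 2.
Starting from 1 we can reach 1, 4, 9, 12. That is one component of size 4.
Starting from 0 we can reach 0, 2, 3, 6, 7, 8. That is one component of size 6.
Total: 4 components.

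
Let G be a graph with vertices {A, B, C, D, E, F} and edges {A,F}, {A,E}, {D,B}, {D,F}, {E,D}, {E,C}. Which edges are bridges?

B-D, C-E

The edges on the cycle A-E-D-F-A are not bridges since each lies on that cycle.
But removing D-B disconnects D from B; removing E-C disconnects E from C — these are bridges.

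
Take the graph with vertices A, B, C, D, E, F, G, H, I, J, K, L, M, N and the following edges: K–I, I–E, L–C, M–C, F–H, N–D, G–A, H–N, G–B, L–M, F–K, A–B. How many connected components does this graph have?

4

J is isolated — a component by itself.
Starting from C we can reach C, L, M. That is one component of size 3.
Starting from A we can reach A, B, G. That is one component of size 3.
Starting from D we can reach D, E, F, H, I, K, N. That is one component of size 7.
Total: 4 components.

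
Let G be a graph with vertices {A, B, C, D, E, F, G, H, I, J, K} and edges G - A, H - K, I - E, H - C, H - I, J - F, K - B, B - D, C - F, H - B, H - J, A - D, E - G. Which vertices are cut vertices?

Removing H increases the component count from 1 to 2, so H is a cut vertex.
By contrast removing K leaves 1 component; it is not a cut vertex. No other vertex is a cut vertex either.

H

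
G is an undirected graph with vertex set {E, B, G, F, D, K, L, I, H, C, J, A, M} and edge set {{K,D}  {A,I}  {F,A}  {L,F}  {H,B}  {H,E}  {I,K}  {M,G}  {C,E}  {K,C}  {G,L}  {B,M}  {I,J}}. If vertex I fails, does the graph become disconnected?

Yes

Deleting I raises the number of components from 1 to 2, so I is a cut vertex.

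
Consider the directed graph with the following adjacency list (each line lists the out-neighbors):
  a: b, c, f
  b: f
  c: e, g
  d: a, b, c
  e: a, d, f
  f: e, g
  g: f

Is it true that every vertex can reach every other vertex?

Yes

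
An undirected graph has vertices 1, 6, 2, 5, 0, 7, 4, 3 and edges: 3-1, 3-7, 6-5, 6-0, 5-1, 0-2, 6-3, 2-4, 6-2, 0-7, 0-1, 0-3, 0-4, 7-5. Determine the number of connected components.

1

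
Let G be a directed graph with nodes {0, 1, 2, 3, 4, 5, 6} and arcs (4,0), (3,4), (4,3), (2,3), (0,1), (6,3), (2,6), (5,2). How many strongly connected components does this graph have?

{3, 4} are all mutually reachable — one SCC of size 2.
{5} is an SCC by itself.
{0} is an SCC by itself.
{2} is an SCC by itself.
{6} is an SCC by itself.
(and 1 more singleton SCC)
That gives 6 strongly connected components.

6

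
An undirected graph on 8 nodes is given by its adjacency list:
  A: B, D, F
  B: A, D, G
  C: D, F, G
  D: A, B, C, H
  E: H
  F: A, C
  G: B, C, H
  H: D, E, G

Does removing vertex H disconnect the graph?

Yes

Deleting H raises the number of components from 1 to 2, so H is a cut vertex.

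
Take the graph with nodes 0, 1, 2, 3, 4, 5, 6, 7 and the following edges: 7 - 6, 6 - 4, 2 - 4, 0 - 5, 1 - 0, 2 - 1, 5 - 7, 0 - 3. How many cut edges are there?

The edges on the cycle 2-1-0-5-7-6-4-2 are not bridges since each lies on that cycle.
But removing 0 - 3 disconnects 0 from 3 — this is a bridge.

1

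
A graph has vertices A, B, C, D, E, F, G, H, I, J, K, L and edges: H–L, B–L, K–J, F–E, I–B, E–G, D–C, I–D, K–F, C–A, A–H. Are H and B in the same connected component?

Yes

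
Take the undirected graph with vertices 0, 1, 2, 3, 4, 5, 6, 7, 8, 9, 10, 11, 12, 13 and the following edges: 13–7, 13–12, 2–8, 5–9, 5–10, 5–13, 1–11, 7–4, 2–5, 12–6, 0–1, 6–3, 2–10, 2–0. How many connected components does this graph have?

1

Starting from 0 we can reach 0, 1, 2, 3, 4, 5, 6, 7, 8, 9, 10, 11, 12, 13. That is one component of size 14.
Total: 1 component.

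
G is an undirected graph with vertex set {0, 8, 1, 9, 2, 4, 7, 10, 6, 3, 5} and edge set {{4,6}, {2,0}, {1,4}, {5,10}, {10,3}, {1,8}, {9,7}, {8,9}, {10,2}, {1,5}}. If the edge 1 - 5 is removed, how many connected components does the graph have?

Before removal there is 1 component.
1 - 5 is a bridge — removing it separates 1's side from 5's side.
After removal: 2 components.

2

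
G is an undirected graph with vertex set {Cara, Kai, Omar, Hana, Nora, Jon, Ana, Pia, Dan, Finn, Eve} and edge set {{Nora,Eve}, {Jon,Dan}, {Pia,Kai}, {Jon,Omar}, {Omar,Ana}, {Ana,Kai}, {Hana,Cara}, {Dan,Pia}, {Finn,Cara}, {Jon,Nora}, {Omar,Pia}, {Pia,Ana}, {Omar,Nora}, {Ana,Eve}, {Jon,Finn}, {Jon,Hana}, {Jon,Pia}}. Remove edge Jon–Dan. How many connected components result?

Jon and Dan are still connected via Jon-Pia-Dan, so the component count stays at 1.

1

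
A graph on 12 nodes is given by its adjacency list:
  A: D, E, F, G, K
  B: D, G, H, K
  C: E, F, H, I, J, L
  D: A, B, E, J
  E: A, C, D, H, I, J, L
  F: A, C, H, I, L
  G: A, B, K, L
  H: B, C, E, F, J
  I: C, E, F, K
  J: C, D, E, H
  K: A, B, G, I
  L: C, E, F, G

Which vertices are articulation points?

Removing B, for instance, still leaves 1 component. No single vertex removal increases the component count — the graph has no articulation points.

none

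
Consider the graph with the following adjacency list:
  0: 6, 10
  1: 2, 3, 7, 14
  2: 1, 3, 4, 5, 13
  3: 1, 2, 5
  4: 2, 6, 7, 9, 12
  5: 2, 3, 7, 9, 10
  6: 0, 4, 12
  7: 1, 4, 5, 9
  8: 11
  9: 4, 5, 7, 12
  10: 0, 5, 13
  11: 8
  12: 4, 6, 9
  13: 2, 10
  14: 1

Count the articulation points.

Removing 1 increases the component count from 2 to 3, so 1 is a cut vertex.
By contrast removing 2 leaves 2 components; it is not a cut vertex. No other vertex is a cut vertex either.

1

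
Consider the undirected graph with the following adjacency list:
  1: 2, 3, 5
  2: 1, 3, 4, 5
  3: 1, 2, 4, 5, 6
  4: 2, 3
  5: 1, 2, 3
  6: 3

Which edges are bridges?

The edges on the cycle 4-3-1-2-4 are not bridges since each lies on that cycle.
But removing 6-3 disconnects 6 from 3 — this is a bridge.

3-6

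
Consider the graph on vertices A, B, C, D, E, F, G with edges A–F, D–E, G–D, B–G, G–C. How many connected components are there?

2

Starting from A we can reach A, F. That is one component of size 2.
Starting from B we can reach B, C, D, E, G. That is one component of size 5.
Total: 2 components.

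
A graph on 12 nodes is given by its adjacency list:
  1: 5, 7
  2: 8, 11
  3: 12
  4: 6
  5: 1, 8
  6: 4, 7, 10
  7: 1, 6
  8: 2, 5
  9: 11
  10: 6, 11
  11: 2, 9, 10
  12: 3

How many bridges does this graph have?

3

The edges on the cycle 6-10-11-2-8-5-1-7-6 are not bridges since each lies on that cycle.
But removing 9-11 disconnects 9 from 11; removing 3-12 disconnects 3 from 12; removing 6-4 disconnects 6 from 4 — these are bridges.
That makes 3 bridges.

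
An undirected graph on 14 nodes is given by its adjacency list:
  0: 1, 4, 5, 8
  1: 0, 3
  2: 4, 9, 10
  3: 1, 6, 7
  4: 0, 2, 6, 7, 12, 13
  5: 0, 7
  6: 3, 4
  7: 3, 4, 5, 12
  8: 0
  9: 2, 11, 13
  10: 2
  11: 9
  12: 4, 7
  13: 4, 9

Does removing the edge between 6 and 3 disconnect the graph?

After removing 6-3, the path 6-4-7-3 still connects them, so the edge is not a bridge.

No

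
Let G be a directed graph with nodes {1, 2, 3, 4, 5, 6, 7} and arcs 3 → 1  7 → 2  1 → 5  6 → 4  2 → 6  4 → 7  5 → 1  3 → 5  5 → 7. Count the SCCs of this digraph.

3

{2, 4, 6, 7} are all mutually reachable — one SCC of size 4.
{1, 5} are all mutually reachable — one SCC of size 2.
{3} is an SCC by itself.
That gives 3 strongly connected components.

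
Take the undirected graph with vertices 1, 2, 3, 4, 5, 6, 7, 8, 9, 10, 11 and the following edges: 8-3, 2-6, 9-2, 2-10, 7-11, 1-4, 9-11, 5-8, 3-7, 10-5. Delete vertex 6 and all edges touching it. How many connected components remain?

2

With 6 gone, the remaining components are: {1, 4}; {2, 3, 5, 7, 8, 9, 10, 11}.
That is 2 components.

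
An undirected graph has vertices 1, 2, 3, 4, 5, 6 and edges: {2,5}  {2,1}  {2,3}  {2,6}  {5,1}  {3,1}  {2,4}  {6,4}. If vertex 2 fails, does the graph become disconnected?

Yes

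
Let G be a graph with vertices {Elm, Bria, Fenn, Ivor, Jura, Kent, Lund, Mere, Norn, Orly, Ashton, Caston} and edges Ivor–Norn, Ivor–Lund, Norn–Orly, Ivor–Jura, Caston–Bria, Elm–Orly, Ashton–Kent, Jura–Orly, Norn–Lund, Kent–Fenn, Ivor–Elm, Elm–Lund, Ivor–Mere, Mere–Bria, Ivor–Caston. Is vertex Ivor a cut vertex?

Yes

Deleting Ivor raises the number of components from 2 to 3, so Ivor is a cut vertex.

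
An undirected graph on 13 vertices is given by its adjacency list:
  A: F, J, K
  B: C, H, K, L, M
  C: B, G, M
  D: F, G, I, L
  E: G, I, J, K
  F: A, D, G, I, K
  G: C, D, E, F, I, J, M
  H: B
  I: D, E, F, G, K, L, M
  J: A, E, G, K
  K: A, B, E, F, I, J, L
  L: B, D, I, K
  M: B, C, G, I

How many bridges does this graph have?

1

The edges on the cycle I-D-L-K-I are not bridges since each lies on that cycle.
But removing H-B disconnects H from B — this is a bridge.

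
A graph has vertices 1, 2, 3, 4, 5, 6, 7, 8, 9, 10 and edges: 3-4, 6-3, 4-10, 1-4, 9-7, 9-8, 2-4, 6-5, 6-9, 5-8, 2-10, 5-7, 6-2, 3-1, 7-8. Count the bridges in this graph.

0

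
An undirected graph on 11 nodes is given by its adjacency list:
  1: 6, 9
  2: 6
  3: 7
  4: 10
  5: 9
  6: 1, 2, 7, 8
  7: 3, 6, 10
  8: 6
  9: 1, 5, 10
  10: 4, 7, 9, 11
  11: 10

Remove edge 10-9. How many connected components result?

10 and 9 are still connected via 10-7-6-1-9, so the component count stays at 1.

1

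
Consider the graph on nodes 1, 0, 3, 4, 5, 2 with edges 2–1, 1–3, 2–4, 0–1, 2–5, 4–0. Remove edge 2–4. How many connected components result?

1

2 and 4 are still connected via 2-1-0-4, so the component count stays at 1.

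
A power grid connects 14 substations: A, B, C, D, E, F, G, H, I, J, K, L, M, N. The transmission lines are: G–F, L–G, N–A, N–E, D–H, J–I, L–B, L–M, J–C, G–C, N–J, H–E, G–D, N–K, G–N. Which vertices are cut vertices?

Removing G increases the component count from 1 to 3, so G is a cut vertex.
Removing J increases the component count from 1 to 2, so J is a cut vertex.
Removing L increases the component count from 1 to 3, so L is a cut vertex.
Likewise N is a cut vertex.
By contrast removing I leaves 1 component; it is not a cut vertex. No other vertex is a cut vertex either.

G, J, L, N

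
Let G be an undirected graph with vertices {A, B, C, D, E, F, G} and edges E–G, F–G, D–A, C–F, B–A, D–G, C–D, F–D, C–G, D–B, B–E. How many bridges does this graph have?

0

The edges on the cycle C-F-G-E-B-D-C are not bridges since each lies on that cycle.
Every edge lies on some cycle, so there are no bridges.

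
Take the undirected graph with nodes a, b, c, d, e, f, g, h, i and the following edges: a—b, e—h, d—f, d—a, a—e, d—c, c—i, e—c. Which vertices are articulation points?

Removing a increases the component count from 2 to 3, so a is a cut vertex.
Removing c increases the component count from 2 to 3, so c is a cut vertex.
Removing d increases the component count from 2 to 3, so d is a cut vertex.
Likewise e is a cut vertex.
By contrast removing h leaves 2 components; it is not a cut vertex. No other vertex is a cut vertex either.

a, c, d, e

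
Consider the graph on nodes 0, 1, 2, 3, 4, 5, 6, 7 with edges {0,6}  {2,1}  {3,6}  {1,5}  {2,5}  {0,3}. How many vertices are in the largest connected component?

3

7 is isolated — a component by itself.
4 is isolated — a component by itself.
Starting from 0 we can reach 0, 3, 6. That is one component of size 3.
Starting from 1 we can reach 1, 2, 5. That is one component of size 3.
The largest has 3 vertices.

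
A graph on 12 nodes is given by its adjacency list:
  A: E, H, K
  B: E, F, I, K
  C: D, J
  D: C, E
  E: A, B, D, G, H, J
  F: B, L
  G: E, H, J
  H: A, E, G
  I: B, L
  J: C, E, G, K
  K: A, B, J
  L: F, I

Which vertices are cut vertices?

B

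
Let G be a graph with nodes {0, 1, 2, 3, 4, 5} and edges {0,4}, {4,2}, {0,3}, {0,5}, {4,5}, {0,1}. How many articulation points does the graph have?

Removing 0 increases the component count from 1 to 3, so 0 is a cut vertex.
Removing 4 increases the component count from 1 to 2, so 4 is a cut vertex.
By contrast removing 2 leaves 1 component; it is not a cut vertex. No other vertex is a cut vertex either.

2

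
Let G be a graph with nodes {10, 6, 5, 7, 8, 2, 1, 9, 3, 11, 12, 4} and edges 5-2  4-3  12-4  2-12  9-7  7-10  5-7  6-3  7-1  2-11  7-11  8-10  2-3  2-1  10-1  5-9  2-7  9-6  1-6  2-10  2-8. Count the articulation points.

0

Removing 12, for instance, still leaves 1 component. No single vertex removal increases the component count — the graph has no articulation points.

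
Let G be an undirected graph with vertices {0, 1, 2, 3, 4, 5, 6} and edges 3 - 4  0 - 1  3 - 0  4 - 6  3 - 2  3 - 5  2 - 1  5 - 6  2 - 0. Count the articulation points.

1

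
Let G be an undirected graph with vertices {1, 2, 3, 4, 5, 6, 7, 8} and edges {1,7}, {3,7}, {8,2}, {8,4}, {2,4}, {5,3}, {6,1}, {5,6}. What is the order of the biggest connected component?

Starting from 2 we can reach 2, 4, 8. That is one component of size 3.
Starting from 1 we can reach 1, 3, 5, 6, 7. That is one component of size 5.
The largest has 5 vertices.

5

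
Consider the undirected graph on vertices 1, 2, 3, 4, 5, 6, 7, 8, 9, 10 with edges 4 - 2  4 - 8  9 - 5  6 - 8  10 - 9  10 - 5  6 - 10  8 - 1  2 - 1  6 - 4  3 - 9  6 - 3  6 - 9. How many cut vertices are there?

1

Removing 6 increases the component count from 2 to 3, so 6 is a cut vertex.
By contrast removing 10 leaves 2 components; it is not a cut vertex. No other vertex is a cut vertex either.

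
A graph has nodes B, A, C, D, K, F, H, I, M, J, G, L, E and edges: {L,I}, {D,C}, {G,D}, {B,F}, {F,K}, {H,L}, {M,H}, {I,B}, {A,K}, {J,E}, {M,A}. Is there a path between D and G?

From D we can reach C, D, G, which includes G.

Yes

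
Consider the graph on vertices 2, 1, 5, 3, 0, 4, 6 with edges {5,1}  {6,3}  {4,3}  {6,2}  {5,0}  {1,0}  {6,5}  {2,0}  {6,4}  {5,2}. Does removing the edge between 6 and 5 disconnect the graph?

No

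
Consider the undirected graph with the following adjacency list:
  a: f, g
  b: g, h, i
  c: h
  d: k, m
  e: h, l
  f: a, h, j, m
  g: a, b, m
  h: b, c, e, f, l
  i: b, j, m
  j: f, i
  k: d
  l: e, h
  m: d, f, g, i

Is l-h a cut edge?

No

After removing l-h, the path l-e-h still connects them, so the edge is not a bridge.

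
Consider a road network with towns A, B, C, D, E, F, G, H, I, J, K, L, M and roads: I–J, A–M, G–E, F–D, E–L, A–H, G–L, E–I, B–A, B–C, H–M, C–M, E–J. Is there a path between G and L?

Yes

From G we can reach E, G, I, J, L, which includes L.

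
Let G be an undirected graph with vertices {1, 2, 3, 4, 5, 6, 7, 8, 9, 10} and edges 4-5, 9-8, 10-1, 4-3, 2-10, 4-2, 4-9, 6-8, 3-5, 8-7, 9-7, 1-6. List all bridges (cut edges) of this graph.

none

The edges on the cycle 4-3-5-4 are not bridges since each lies on that cycle.
Every edge lies on some cycle, so there are no bridges.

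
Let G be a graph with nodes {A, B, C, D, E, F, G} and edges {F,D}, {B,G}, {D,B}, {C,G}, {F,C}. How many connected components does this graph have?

A is isolated — a component by itself.
E is isolated — a component by itself.
Starting from B we can reach B, C, D, F, G. That is one component of size 5.
Total: 3 components.

3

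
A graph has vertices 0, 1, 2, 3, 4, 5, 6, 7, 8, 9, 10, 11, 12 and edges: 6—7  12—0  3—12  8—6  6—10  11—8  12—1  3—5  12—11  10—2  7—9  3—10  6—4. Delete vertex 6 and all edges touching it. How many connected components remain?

3

With 6 gone, the remaining components are: {4}; {7, 9}; {0, 1, 2, 3, 5, 8, 10, 11, 12}.
That is 3 components.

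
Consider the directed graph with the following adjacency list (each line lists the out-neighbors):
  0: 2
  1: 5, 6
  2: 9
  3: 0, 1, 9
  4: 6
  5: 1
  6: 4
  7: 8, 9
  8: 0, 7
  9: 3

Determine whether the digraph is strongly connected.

There is no directed path from 9 to 7, so the graph is not strongly connected.

No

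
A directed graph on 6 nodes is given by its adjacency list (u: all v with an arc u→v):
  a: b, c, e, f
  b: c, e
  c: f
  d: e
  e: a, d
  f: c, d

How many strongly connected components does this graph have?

1

{a, b, c, d, e, f} are all mutually reachable — one SCC of size 6.
That gives 1 strongly connected component.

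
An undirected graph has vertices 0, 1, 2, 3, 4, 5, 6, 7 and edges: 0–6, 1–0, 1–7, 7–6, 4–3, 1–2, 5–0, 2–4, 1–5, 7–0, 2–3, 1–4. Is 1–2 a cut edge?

After removing 1–2, the path 1-4-2 still connects them, so the edge is not a bridge.

No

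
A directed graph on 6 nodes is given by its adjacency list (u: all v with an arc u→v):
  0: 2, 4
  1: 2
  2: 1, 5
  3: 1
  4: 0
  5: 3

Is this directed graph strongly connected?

No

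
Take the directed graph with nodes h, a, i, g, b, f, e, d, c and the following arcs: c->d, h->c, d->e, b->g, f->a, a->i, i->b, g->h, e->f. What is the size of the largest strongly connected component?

{a, b, c, d, e, f, g, h, i} are all mutually reachable — one SCC of size 9.
The largest has 9 vertices.

9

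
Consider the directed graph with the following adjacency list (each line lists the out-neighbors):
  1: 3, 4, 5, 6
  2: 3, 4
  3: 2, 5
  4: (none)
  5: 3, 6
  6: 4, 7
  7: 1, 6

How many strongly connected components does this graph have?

{1, 2, 3, 5, 6, 7} are all mutually reachable — one SCC of size 6.
{4} is an SCC by itself.
That gives 2 strongly connected components.

2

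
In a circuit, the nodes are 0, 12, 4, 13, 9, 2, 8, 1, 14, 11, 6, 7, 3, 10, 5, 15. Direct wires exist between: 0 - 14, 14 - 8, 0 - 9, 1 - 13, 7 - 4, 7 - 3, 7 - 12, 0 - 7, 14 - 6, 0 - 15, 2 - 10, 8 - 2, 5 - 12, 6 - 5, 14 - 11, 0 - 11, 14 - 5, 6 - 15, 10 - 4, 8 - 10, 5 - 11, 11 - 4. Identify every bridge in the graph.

0-9, 1-13, 3-7

The edges on the cycle 8-2-10-8 are not bridges since each lies on that cycle.
But removing 1 - 13 disconnects 1 from 13; removing 0 - 9 disconnects 0 from 9; removing 7 - 3 disconnects 7 from 3 — these are bridges.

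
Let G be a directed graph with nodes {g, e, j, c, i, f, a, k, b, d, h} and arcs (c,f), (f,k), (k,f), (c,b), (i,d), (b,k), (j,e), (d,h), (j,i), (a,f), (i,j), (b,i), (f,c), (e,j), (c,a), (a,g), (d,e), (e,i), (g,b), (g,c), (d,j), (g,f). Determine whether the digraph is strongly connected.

There is no directed path from h to g, so the graph is not strongly connected.

No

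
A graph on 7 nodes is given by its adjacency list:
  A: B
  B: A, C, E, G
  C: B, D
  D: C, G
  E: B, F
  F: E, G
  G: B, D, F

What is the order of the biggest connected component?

7

Starting from A we can reach A, B, C, D, E, F, G. That is one component of size 7.
The largest has 7 vertices.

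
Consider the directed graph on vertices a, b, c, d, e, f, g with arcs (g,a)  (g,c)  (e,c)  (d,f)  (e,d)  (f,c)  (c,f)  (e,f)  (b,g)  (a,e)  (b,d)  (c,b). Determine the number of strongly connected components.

{a, b, c, d, e, f, g} are all mutually reachable — one SCC of size 7.
That gives 1 strongly connected component.

1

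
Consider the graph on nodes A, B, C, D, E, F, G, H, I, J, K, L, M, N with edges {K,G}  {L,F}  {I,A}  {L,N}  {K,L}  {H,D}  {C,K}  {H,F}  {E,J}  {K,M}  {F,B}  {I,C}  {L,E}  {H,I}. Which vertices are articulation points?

Removing E increases the component count from 1 to 2, so E is a cut vertex.
Removing F increases the component count from 1 to 2, so F is a cut vertex.
Removing H increases the component count from 1 to 2, so H is a cut vertex.
Likewise I, K, L are cut vertices.
By contrast removing C leaves 1 component; it is not a cut vertex. No other vertex is a cut vertex either.

E, F, H, I, K, L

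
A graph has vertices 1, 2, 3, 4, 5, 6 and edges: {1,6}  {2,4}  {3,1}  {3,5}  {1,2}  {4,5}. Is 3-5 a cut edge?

No

After removing 3-5, the path 3-1-2-4-5 still connects them, so the edge is not a bridge.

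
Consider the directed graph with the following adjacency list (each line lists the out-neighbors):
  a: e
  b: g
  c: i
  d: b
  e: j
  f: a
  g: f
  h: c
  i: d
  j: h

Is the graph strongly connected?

Yes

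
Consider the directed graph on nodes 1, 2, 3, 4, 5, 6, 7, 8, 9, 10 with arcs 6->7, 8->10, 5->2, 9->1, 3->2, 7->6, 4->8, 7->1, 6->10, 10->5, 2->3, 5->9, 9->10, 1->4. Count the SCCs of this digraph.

3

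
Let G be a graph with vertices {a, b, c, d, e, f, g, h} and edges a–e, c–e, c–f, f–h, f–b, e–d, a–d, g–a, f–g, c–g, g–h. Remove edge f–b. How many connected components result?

2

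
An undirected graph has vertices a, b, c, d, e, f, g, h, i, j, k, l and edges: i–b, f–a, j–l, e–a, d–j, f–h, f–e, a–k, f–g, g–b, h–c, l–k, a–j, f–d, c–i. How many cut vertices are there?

1

Removing f increases the component count from 1 to 2, so f is a cut vertex.
By contrast removing c leaves 1 component; it is not a cut vertex. No other vertex is a cut vertex either.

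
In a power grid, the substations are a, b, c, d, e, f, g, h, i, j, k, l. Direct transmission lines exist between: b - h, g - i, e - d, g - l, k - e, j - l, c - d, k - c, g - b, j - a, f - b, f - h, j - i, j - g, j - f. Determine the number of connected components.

Starting from c we can reach c, d, e, k. That is one component of size 4.
Starting from a we can reach a, b, f, g, h, i, j, l. That is one component of size 8.
Total: 2 components.

2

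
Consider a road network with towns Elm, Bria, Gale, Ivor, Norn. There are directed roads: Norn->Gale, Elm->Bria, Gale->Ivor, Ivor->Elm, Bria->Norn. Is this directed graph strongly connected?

Yes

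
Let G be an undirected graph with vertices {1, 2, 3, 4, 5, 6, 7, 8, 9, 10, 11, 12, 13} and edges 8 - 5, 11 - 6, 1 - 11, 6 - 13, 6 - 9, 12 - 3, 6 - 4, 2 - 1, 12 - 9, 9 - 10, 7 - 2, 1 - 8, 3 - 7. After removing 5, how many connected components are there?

With 5 gone, the remaining components are: {1, 2, 3, 4, 6, 7, 8, 9, 10, 11, 12, 13}.
That is 1 component.

1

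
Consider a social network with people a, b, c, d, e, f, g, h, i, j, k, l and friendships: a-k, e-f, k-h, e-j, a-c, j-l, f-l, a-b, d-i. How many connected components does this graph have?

g is isolated — a component by itself.
Starting from d we can reach d, i. That is one component of size 2.
Starting from e we can reach e, f, j, l. That is one component of size 4.
Starting from a we can reach a, b, c, h, k. That is one component of size 5.
Total: 4 components.

4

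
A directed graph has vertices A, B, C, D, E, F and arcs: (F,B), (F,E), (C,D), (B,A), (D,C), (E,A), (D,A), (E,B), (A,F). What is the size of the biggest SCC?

4

{A, B, E, F} are all mutually reachable — one SCC of size 4.
{C, D} are all mutually reachable — one SCC of size 2.
The largest has 4 vertices.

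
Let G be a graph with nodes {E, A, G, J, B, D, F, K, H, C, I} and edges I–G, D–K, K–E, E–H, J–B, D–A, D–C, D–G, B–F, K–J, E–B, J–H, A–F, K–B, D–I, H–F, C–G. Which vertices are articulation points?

D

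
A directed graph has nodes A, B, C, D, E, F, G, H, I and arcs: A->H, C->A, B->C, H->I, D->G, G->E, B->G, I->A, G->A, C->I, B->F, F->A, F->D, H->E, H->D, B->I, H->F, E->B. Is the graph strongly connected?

Yes

From B we can reach every vertex (A, B, C, D, E, F, G, H, I), and every vertex can reach B (A, B, C, D, E, F, G, H, I). So the whole graph is one strongly connected component.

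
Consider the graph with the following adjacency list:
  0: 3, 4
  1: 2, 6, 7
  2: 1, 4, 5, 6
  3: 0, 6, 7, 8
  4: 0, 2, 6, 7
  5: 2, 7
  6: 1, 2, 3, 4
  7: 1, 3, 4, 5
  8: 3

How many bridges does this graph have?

The edges on the cycle 3-0-4-2-1-6-3 are not bridges since each lies on that cycle.
But removing 3-8 disconnects 3 from 8 — this is a bridge.

1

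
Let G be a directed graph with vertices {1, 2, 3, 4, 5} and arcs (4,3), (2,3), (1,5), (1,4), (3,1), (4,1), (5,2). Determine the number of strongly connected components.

{1, 2, 3, 4, 5} are all mutually reachable — one SCC of size 5.
That gives 1 strongly connected component.

1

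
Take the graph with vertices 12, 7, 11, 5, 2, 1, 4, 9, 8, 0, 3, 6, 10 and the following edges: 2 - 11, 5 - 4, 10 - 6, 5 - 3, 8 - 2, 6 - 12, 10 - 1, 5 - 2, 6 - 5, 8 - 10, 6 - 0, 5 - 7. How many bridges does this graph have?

The edges on the cycle 8-10-6-5-2-8 are not bridges since each lies on that cycle.
But removing 12 - 6 disconnects 12 from 6; removing 6 - 0 disconnects 6 from 0; removing 3 - 5 disconnects 3 from 5; removing 5 - 7 disconnects 5 from 7 — these are bridges.
In total 7 edges are bridges.

7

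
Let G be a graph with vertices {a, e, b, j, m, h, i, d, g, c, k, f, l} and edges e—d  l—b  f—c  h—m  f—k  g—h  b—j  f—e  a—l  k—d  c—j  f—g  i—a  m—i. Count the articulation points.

1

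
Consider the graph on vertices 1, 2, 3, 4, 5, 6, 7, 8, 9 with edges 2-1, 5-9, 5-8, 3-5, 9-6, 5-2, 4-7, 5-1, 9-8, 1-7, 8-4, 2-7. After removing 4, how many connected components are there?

With 4 gone, the remaining components are: {1, 2, 3, 5, 6, 7, 8, 9}.
That is 1 component.

1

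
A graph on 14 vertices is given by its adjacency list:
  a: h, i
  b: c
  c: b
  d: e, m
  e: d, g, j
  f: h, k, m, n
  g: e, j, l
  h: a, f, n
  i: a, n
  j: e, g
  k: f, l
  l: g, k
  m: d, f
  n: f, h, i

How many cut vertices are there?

Removing f increases the component count from 2 to 3, so f is a cut vertex.
By contrast removing b leaves 2 components; it is not a cut vertex. No other vertex is a cut vertex either.

1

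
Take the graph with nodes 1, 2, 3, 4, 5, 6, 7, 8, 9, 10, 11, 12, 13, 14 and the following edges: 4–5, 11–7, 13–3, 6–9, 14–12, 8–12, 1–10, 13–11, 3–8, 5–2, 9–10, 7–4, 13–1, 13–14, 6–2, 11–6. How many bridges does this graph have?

The edges on the cycle 13-3-8-12-14-13 are not bridges since each lies on that cycle.
Every edge lies on some cycle, so there are no bridges.

0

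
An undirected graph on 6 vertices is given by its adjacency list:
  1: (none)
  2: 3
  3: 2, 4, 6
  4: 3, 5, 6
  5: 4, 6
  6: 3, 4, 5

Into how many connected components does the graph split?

2

1 is isolated — a component by itself.
Starting from 2 we can reach 2, 3, 4, 5, 6. That is one component of size 5.
Total: 2 components.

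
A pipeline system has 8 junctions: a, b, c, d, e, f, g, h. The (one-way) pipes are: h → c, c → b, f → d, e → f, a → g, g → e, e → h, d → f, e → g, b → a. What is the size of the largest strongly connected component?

6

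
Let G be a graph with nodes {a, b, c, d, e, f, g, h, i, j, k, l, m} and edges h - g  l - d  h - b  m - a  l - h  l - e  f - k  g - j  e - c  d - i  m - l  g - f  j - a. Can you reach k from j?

From j we can reach a, b, c, d, e, f, g, h, i, j, k, l, m, which includes k.

Yes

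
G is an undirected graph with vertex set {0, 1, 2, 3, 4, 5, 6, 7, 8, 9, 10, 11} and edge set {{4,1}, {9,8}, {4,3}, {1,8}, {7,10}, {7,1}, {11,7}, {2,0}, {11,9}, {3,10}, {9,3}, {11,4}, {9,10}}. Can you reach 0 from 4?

No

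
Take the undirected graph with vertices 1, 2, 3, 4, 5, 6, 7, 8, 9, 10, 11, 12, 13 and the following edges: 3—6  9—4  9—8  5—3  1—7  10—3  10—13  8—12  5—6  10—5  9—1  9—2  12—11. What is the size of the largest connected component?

Starting from 3 we can reach 3, 5, 6, 10, 13. That is one component of size 5.
Starting from 1 we can reach 1, 2, 4, 7, 8, 9, 11, 12. That is one component of size 8.
The largest has 8 vertices.

8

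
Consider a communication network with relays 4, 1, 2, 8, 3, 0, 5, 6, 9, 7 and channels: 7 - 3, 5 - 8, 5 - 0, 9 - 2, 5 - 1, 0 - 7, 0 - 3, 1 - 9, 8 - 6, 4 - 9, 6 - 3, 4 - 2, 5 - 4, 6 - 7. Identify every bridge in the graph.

none

The edges on the cycle 6-7-3-6 are not bridges since each lies on that cycle.
Every edge lies on some cycle, so there are no bridges.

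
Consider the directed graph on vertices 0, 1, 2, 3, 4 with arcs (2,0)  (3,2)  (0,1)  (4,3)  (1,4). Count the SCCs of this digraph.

{0, 1, 2, 3, 4} are all mutually reachable — one SCC of size 5.
That gives 1 strongly connected component.

1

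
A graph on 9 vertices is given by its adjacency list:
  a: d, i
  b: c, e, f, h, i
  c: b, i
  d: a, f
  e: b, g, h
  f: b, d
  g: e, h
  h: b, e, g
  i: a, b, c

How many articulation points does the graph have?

Removing b increases the component count from 1 to 2, so b is a cut vertex.
By contrast removing d leaves 1 component; it is not a cut vertex. No other vertex is a cut vertex either.

1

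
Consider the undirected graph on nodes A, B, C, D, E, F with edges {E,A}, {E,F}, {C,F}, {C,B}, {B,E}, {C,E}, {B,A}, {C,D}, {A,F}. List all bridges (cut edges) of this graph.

C-D

The edges on the cycle C-B-E-F-C are not bridges since each lies on that cycle.
But removing C—D disconnects C from D — this is a bridge.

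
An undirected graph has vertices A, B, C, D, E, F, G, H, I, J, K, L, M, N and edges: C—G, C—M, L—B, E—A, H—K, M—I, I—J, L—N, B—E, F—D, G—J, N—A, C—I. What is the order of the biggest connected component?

Starting from D we can reach D, F. That is one component of size 2.
Starting from H we can reach H, K. That is one component of size 2.
Starting from A we can reach A, B, E, L, N. That is one component of size 5.
Starting from C we can reach C, G, I, J, M. That is one component of size 5.
The largest has 5 vertices.

5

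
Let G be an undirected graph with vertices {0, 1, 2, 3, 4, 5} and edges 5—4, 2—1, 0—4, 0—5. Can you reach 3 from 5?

No

The component containing 5 is {0, 4, 5}, and 3 is not in it.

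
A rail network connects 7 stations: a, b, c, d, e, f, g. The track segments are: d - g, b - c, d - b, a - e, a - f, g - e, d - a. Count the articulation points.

Removing a increases the component count from 1 to 2, so a is a cut vertex.
Removing b increases the component count from 1 to 2, so b is a cut vertex.
Removing d increases the component count from 1 to 2, so d is a cut vertex.
By contrast removing f leaves 1 component; it is not a cut vertex. No other vertex is a cut vertex either.

3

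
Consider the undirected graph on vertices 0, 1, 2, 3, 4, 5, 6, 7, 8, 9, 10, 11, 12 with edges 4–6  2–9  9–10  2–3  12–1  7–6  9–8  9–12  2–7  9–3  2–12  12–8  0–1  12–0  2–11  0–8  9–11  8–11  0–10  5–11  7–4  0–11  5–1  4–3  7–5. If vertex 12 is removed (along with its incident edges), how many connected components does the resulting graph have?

With 12 gone, the remaining components are: {0, 1, 2, 3, 4, 5, 6, 7, 8, 9, 10, 11}.
That is 1 component.

1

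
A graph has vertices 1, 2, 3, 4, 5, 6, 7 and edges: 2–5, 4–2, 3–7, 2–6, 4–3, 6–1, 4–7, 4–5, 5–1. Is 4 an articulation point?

Yes

Deleting 4 raises the number of components from 1 to 2, so 4 is a cut vertex.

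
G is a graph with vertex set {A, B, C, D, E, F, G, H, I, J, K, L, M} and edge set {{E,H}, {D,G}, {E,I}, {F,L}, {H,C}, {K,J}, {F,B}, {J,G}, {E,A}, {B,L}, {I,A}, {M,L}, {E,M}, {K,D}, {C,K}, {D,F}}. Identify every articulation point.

Removing E increases the component count from 1 to 2, so E is a cut vertex.
By contrast removing I leaves 1 component; it is not a cut vertex. No other vertex is a cut vertex either.

E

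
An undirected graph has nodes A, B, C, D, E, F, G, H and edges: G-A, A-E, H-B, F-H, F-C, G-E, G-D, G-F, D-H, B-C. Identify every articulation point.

G

Removing G increases the component count from 1 to 2, so G is a cut vertex.
By contrast removing A leaves 1 component; it is not a cut vertex. No other vertex is a cut vertex either.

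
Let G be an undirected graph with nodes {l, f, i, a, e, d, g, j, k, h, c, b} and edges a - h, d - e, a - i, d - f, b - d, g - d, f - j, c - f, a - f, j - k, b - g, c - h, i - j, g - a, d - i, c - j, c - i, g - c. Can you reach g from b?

Yes

From b we can reach a, b, c, d, e, f, g, h, i, j, k, which includes g.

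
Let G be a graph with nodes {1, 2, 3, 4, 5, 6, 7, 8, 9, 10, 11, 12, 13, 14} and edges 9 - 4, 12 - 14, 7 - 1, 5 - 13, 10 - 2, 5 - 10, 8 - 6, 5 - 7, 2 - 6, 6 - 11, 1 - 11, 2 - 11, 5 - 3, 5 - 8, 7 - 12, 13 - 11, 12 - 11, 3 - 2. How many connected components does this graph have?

2

Starting from 4 we can reach 4, 9. That is one component of size 2.
Starting from 1 we can reach 1, 2, 3, 5, 6, 7, 8, 10, 11, 12, 13, 14. That is one component of size 12.
Total: 2 components.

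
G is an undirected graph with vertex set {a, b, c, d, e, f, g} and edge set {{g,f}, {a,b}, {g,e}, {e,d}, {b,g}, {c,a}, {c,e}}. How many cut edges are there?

2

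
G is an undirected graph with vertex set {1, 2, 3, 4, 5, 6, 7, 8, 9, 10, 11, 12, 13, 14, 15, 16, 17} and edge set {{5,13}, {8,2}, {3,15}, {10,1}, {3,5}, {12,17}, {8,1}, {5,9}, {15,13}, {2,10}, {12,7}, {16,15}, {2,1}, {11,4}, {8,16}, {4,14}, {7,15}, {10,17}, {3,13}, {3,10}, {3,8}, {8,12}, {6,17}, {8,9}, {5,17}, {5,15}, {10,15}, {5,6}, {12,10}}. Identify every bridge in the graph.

11-4, 14-4

The edges on the cycle 8-12-10-2-8 are not bridges since each lies on that cycle.
But removing 11-4 disconnects 11 from 4; removing 14-4 disconnects 14 from 4 — these are bridges.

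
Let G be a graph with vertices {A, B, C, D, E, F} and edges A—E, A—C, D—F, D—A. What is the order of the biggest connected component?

B is isolated — a component by itself.
Starting from A we can reach A, C, D, E, F. That is one component of size 5.
The largest has 5 vertices.

5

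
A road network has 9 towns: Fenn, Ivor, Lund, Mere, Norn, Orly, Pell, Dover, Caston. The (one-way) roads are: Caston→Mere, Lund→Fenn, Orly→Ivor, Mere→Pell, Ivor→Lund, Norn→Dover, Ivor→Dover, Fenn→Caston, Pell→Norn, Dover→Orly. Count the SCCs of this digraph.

1

{Fenn, Ivor, Lund, Mere, Norn, Orly, Pell, Dover, Caston} are all mutually reachable — one SCC of size 9.
That gives 1 strongly connected component.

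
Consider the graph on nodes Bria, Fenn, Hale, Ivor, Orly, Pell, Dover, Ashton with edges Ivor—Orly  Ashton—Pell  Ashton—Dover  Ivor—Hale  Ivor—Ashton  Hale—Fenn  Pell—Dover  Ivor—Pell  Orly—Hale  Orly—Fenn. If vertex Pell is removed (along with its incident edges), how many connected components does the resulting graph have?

2

With Pell gone, the remaining components are: {Bria}; {Fenn, Hale, Ivor, Orly, Dover, Ashton}.
That is 2 components.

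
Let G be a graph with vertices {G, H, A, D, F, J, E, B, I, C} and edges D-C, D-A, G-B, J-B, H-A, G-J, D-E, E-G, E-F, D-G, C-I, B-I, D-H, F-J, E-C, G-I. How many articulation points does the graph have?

1

Removing D increases the component count from 1 to 2, so D is a cut vertex.
By contrast removing G leaves 1 component; it is not a cut vertex. No other vertex is a cut vertex either.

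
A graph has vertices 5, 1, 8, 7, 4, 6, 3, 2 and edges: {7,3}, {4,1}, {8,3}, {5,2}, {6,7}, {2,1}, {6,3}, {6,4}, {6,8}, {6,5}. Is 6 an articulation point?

Yes

Deleting 6 raises the number of components from 1 to 2, so 6 is a cut vertex.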